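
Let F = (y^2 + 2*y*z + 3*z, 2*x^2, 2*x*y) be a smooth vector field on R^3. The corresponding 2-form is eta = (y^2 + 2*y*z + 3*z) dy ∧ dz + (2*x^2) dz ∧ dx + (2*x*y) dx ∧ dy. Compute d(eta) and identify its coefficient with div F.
d(eta) = (0) dx ∧ dy ∧ dz; div F = 0

For a 2-form in R^3 of the form above, applying d gives a 3-form with coefficient ∂P/∂x + ∂Q/∂y + ∂R/∂z:
  ∂P/∂x = 0
  ∂Q/∂y = 0
  ∂R/∂z = 0
Sum = 0, which is exactly div F.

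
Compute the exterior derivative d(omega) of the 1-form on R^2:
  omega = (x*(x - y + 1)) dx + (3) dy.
d(omega) = (x) dx ∧ dy

For a 1-form omega = sum_i f_i dx_i, the exterior derivative is
  d(omega) = sum_{i < j} (∂f_j/∂x_i - ∂f_i/∂x_j) dx_i ∧ dx_j.
  coefficient of dx ∧ dy: ∂f_2/∂x - ∂f_1/∂y = ∂(3)/∂x - ∂(x*(x - y + 1))/∂y = x
Assembling: d(omega) = (x) dx ∧ dy.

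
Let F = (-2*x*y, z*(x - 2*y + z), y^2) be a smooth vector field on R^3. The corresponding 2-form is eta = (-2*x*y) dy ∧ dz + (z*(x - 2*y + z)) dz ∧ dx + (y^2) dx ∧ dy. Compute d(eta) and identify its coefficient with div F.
d(eta) = (-2*y - 2*z) dx ∧ dy ∧ dz; div F = -2*y - 2*z

For a 2-form in R^3 of the form above, applying d gives a 3-form with coefficient ∂P/∂x + ∂Q/∂y + ∂R/∂z:
  ∂P/∂x = -2*y
  ∂Q/∂y = -2*z
  ∂R/∂z = 0
Sum = -2*y - 2*z, which is exactly div F.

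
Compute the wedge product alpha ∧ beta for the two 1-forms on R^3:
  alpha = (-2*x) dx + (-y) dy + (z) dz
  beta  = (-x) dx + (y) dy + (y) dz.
alpha ∧ beta = (-3*x*y) dx ∧ dy + (x*(-2*y + z)) dx ∧ dz + (-y*(y + z)) dy ∧ dz

Distribute the wedge, using dx_i ∧ dx_j = -dx_j ∧ dx_i and dx_i ∧ dx_i = 0. For each pair (i, j) with i < j, the coefficient of dx_i ∧ dx_j in alpha ∧ beta is (alpha_i * beta_j - alpha_j * beta_i). Collecting: alpha ∧ beta = (-3*x*y) dx ∧ dy + (x*(-2*y + z)) dx ∧ dz + (-y*(y + z)) dy ∧ dz.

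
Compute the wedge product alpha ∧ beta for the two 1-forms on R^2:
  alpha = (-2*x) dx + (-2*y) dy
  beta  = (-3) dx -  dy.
alpha ∧ beta = (2*x - 6*y) dx ∧ dy

Distribute the wedge, using dx_i ∧ dx_j = -dx_j ∧ dx_i and dx_i ∧ dx_i = 0. For each pair (i, j) with i < j, the coefficient of dx_i ∧ dx_j in alpha ∧ beta is (alpha_i * beta_j - alpha_j * beta_i). Collecting: alpha ∧ beta = (2*x - 6*y) dx ∧ dy.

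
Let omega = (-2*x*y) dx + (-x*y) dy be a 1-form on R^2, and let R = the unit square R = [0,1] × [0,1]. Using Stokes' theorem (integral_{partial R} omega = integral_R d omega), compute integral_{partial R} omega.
integral_(partial R) omega = 1/2

Stokes: integral_partial_R omega = integral_R d omega with d omega = (∂Q/∂x - ∂P/∂y) dx ∧ dy.
  ∂Q/∂x = -y
  ∂P/∂y = -2*x
  integrand = ∂Q/∂x - ∂P/∂y = 2*x - y.
Integrating over R: integral_0^1 integral_0^1 (2*x - y) dx dy = 1/2.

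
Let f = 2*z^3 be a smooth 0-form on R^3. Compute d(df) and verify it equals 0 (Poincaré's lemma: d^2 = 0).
d(df) = 0

Step 1: df = sum_i (∂f/∂x_i) dx_i = (0) dx + (0) dy + (6*z^2) dz.
Step 2: Apply d again. Using the 1-form formula, the coefficient of dx ∧ dy in d(df) is ∂^2 f/∂x ∂y - ∂^2 f/∂y ∂x = (0) - (0) = 0 (equality of mixed partials for smooth f).
Similarly for dx ∧ dz and dy ∧ dz — all coefficients vanish. So d(df) = 0.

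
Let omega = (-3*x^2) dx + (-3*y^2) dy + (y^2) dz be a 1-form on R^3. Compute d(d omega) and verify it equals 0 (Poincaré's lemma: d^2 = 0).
d(d omega) = 0

Step 1: d omega = sum_{i<j} (∂f_j/∂x_i - ∂f_i/∂x_j) dx_i ∧ dx_j:
  coeff of dx ∧ dy: 0
  coeff of dx ∧ dz: 0
  coeff of dy ∧ dz: 2*y
Step 2: Apply d again to each 2-form coefficient. The only possible 3-form in R^3 is dx ∧ dy ∧ dz, with coefficient
  ∂(coeff of dy∧dz)/∂x - ∂(coeff of dx∧dz)/∂y + ∂(coeff of dx∧dy)/∂z
  = ∂/∂x (2*y) - ∂/∂y (0) + ∂/∂z (0).
Each of these terms simplifies to sums of mixed partials that cancel in pairs. The result is 0 (by equality of mixed partials for smooth functions — Schwarz / Clairaut).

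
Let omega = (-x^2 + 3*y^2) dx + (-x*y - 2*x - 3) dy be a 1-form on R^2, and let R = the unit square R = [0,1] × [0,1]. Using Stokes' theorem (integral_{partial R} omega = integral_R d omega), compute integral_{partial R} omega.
integral_(partial R) omega = -11/2

Stokes: integral_partial_R omega = integral_R d omega with d omega = (∂Q/∂x - ∂P/∂y) dx ∧ dy.
  ∂Q/∂x = -y - 2
  ∂P/∂y = 6*y
  integrand = ∂Q/∂x - ∂P/∂y = -7*y - 2.
Integrating over R: integral_0^1 integral_0^1 (-7*y - 2) dx dy = -11/2.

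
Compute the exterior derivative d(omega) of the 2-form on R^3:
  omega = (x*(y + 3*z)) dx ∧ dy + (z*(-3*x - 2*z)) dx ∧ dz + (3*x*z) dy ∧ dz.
d(omega) = (3*x + 3*z) dx ∧ dy ∧ dz

For a 2-form omega = sum_{i<j} g_{ij} dx_i ∧ dx_j, the exterior derivative is
  d(omega) = sum_{i<j} d(g_{ij}) ∧ dx_i ∧ dx_j = sum_{i<j, k} (∂g_{ij}/∂x_k) dx_k ∧ dx_i ∧ dx_j.
Expand each term, using dx_k ∧ dx_i ∧ dx_j = sgn(permutation) dx_{(a)} ∧ dx_{(b)} ∧ dx_{(c)} with (a < b < c) sorted:
  d(x*(y + 3*z)) includes (∂/∂z)(x*(y + 3*z)) dz = (3*x) dz, which multiplied by dx ∧ dy gives (3*x) dx ∧ dy ∧ dz
  d(3*x*z) includes (∂/∂x)(3*x*z) dx = (3*z) dx, which multiplied by dy ∧ dz gives (3*z) dx ∧ dy ∧ dz
Collecting like 3-forms: d(omega) = (3*x + 3*z) dx ∧ dy ∧ dz.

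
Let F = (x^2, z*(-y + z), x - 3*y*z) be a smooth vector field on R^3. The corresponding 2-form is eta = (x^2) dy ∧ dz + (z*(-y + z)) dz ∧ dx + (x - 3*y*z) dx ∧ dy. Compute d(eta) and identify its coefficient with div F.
d(eta) = (2*x - 3*y - z) dx ∧ dy ∧ dz; div F = 2*x - 3*y - z

For a 2-form in R^3 of the form above, applying d gives a 3-form with coefficient ∂P/∂x + ∂Q/∂y + ∂R/∂z:
  ∂P/∂x = 2*x
  ∂Q/∂y = -z
  ∂R/∂z = -3*y
Sum = 2*x - 3*y - z, which is exactly div F.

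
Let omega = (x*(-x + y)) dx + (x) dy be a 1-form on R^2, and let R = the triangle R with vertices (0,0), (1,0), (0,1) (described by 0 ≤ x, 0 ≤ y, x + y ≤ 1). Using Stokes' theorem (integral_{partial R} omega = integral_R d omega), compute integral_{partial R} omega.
integral_(partial R) omega = 1/3

Stokes: integral_partial_R omega = integral_R d omega with d omega = (∂Q/∂x - ∂P/∂y) dx ∧ dy.
  ∂Q/∂x = 1
  ∂P/∂y = x
  integrand = ∂Q/∂x - ∂P/∂y = 1 - x.
Integrating over R: integral_0^1 integral_0^{1-x} (1 - x) dy dx = 1/3.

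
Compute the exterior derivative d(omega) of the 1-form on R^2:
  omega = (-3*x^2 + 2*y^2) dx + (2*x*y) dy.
d(omega) = (-2*y) dx ∧ dy

For a 1-form omega = sum_i f_i dx_i, the exterior derivative is
  d(omega) = sum_{i < j} (∂f_j/∂x_i - ∂f_i/∂x_j) dx_i ∧ dx_j.
  coefficient of dx ∧ dy: ∂f_2/∂x - ∂f_1/∂y = ∂(2*x*y)/∂x - ∂(-3*x^2 + 2*y^2)/∂y = -2*y
Assembling: d(omega) = (-2*y) dx ∧ dy.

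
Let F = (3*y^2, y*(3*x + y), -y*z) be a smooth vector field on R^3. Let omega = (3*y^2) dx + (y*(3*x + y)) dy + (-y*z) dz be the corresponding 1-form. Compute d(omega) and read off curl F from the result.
d(omega) = (-z) dy ∧ dz + (0) dz ∧ dx + (-3*y) dx ∧ dy; curl F = (-z, 0, -3*y)

d omega = sum_{i<j} (∂f_j/∂x_i - ∂f_i/∂x_j) dx_i ∧ dx_j. Under the identification (dy ∧ dz, dz ∧ dx, dx ∧ dy) ↔ (e_x, e_y, e_z), the coefficients are exactly the components of curl F. Compute:
  ∂R/∂y - ∂Q/∂z = (-z) - (0) = -z
  ∂P/∂z - ∂R/∂x = (0) - (0) = 0
  ∂Q/∂x - ∂P/∂y = (3*y) - (6*y) = -3*y.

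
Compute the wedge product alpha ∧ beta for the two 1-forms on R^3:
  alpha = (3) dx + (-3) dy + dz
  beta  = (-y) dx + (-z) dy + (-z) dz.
alpha ∧ beta = (-3*y - 3*z) dx ∧ dy + (y - 3*z) dx ∧ dz + (4*z) dy ∧ dz

Distribute the wedge, using dx_i ∧ dx_j = -dx_j ∧ dx_i and dx_i ∧ dx_i = 0. For each pair (i, j) with i < j, the coefficient of dx_i ∧ dx_j in alpha ∧ beta is (alpha_i * beta_j - alpha_j * beta_i). Collecting: alpha ∧ beta = (-3*y - 3*z) dx ∧ dy + (y - 3*z) dx ∧ dz + (4*z) dy ∧ dz.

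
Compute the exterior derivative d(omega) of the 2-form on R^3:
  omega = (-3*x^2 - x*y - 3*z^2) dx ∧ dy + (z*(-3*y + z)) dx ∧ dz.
d(omega) = (-3*z) dx ∧ dy ∧ dz

For a 2-form omega = sum_{i<j} g_{ij} dx_i ∧ dx_j, the exterior derivative is
  d(omega) = sum_{i<j} d(g_{ij}) ∧ dx_i ∧ dx_j = sum_{i<j, k} (∂g_{ij}/∂x_k) dx_k ∧ dx_i ∧ dx_j.
Expand each term, using dx_k ∧ dx_i ∧ dx_j = sgn(permutation) dx_{(a)} ∧ dx_{(b)} ∧ dx_{(c)} with (a < b < c) sorted:
  d(-3*x^2 - x*y - 3*z^2) includes (∂/∂z)(-3*x^2 - x*y - 3*z^2) dz = (-6*z) dz, which multiplied by dx ∧ dy gives (-6*z) dx ∧ dy ∧ dz
  d(z*(-3*y + z)) includes (∂/∂y)(z*(-3*y + z)) dy = (-3*z) dy, which multiplied by dx ∧ dz gives (3*z) dx ∧ dy ∧ dz
Collecting like 3-forms: d(omega) = (-3*z) dx ∧ dy ∧ dz.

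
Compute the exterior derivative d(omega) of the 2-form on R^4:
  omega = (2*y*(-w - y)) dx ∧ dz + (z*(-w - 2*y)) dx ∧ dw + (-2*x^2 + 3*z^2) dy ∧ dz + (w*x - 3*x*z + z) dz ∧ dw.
d(omega) = (2*w - 4*x + 4*y) dx ∧ dy ∧ dz + (2*w - 3*z) dx ∧ dz ∧ dw + (2*z) dx ∧ dy ∧ dw

For a 2-form omega = sum_{i<j} g_{ij} dx_i ∧ dx_j, the exterior derivative is
  d(omega) = sum_{i<j} d(g_{ij}) ∧ dx_i ∧ dx_j = sum_{i<j, k} (∂g_{ij}/∂x_k) dx_k ∧ dx_i ∧ dx_j.
Expand each term, using dx_k ∧ dx_i ∧ dx_j = sgn(permutation) dx_{(a)} ∧ dx_{(b)} ∧ dx_{(c)} with (a < b < c) sorted:
  d(2*y*(-w - y)) includes (∂/∂y)(2*y*(-w - y)) dy = (-2*w - 4*y) dy, which multiplied by dx ∧ dz gives (2*w + 4*y) dx ∧ dy ∧ dz
  d(2*y*(-w - y)) includes (∂/∂w)(2*y*(-w - y)) dw = (-2*y) dw, which multiplied by dx ∧ dz gives (-2*y) dx ∧ dz ∧ dw
  d(z*(-w - 2*y)) includes (∂/∂y)(z*(-w - 2*y)) dy = (-2*z) dy, which multiplied by dx ∧ dw gives (2*z) dx ∧ dy ∧ dw
  d(z*(-w - 2*y)) includes (∂/∂z)(z*(-w - 2*y)) dz = (-w - 2*y) dz, which multiplied by dx ∧ dw gives (w + 2*y) dx ∧ dz ∧ dw
  d(-2*x^2 + 3*z^2) includes (∂/∂x)(-2*x^2 + 3*z^2) dx = (-4*x) dx, which multiplied by dy ∧ dz gives (-4*x) dx ∧ dy ∧ dz
  d(w*x - 3*x*z + z) includes (∂/∂x)(w*x - 3*x*z + z) dx = (w - 3*z) dx, which multiplied by dz ∧ dw gives (w - 3*z) dx ∧ dz ∧ dw
Collecting like 3-forms: d(omega) = (2*w - 4*x + 4*y) dx ∧ dy ∧ dz + (2*w - 3*z) dx ∧ dz ∧ dw + (2*z) dx ∧ dy ∧ dw.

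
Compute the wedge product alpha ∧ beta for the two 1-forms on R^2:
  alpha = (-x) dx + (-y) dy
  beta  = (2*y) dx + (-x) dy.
alpha ∧ beta = (x^2 + 2*y^2) dx ∧ dy

Distribute the wedge, using dx_i ∧ dx_j = -dx_j ∧ dx_i and dx_i ∧ dx_i = 0. For each pair (i, j) with i < j, the coefficient of dx_i ∧ dx_j in alpha ∧ beta is (alpha_i * beta_j - alpha_j * beta_i). Collecting: alpha ∧ beta = (x^2 + 2*y^2) dx ∧ dy.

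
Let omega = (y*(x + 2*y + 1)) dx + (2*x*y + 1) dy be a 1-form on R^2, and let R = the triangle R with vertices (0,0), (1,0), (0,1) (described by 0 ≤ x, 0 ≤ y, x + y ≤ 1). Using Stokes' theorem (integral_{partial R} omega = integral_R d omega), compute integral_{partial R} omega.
integral_(partial R) omega = -1

Stokes: integral_partial_R omega = integral_R d omega with d omega = (∂Q/∂x - ∂P/∂y) dx ∧ dy.
  ∂Q/∂x = 2*y
  ∂P/∂y = x + 4*y + 1
  integrand = ∂Q/∂x - ∂P/∂y = -x - 2*y - 1.
Integrating over R: integral_0^1 integral_0^{1-x} (-x - 2*y - 1) dy dx = -1.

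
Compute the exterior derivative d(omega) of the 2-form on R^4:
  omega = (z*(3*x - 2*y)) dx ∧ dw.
d(omega) = (2*z) dx ∧ dy ∧ dw + (-3*x + 2*y) dx ∧ dz ∧ dw

For a 2-form omega = sum_{i<j} g_{ij} dx_i ∧ dx_j, the exterior derivative is
  d(omega) = sum_{i<j} d(g_{ij}) ∧ dx_i ∧ dx_j = sum_{i<j, k} (∂g_{ij}/∂x_k) dx_k ∧ dx_i ∧ dx_j.
Expand each term, using dx_k ∧ dx_i ∧ dx_j = sgn(permutation) dx_{(a)} ∧ dx_{(b)} ∧ dx_{(c)} with (a < b < c) sorted:
  d(z*(3*x - 2*y)) includes (∂/∂y)(z*(3*x - 2*y)) dy = (-2*z) dy, which multiplied by dx ∧ dw gives (2*z) dx ∧ dy ∧ dw
  d(z*(3*x - 2*y)) includes (∂/∂z)(z*(3*x - 2*y)) dz = (3*x - 2*y) dz, which multiplied by dx ∧ dw gives (-3*x + 2*y) dx ∧ dz ∧ dw
Collecting like 3-forms: d(omega) = (2*z) dx ∧ dy ∧ dw + (-3*x + 2*y) dx ∧ dz ∧ dw.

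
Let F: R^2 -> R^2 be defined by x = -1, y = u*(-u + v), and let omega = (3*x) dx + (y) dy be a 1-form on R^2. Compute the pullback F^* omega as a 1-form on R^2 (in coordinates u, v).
F^* omega = (u*(2*u^2 - 3*u*v + v^2)) du + (u^2*(-u + v)) dv

Using F^*(f dg) = (f ∘ F) d(g ∘ F), substitute each coordinate x_i by F_i(u, v) in f_i, and replace dx_i by d F_i = (∂F_i/∂u) du + (∂F_i/∂v) dv.
  For the x component: f_1(F) = -3; d F_1 = (0) du + (0) dv
  For the y component: f_2(F) = u*(-u + v); d F_2 = (-2*u + v) du + (u) dv
Combining and collecting du, dv coefficients:
  coeff of du: u*(2*u^2 - 3*u*v + v^2)
  coeff of dv: u^2*(-u + v)
F^* omega = (u*(2*u^2 - 3*u*v + v^2)) du + (u^2*(-u + v)) dv.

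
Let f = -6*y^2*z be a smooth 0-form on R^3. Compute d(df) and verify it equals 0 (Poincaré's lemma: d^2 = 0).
d(df) = 0

Step 1: df = sum_i (∂f/∂x_i) dx_i = (0) dx + (-12*y*z) dy + (-6*y^2) dz.
Step 2: Apply d again. Using the 1-form formula, the coefficient of dx ∧ dy in d(df) is ∂^2 f/∂x ∂y - ∂^2 f/∂y ∂x = (0) - (0) = 0 (equality of mixed partials for smooth f).
Similarly for dx ∧ dz and dy ∧ dz — all coefficients vanish. So d(df) = 0.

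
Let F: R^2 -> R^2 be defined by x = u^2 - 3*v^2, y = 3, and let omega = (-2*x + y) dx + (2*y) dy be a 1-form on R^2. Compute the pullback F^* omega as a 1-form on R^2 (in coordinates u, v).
F^* omega = (2*u*(-2*u^2 + 6*v^2 + 3)) du + (6*v*(2*u^2 - 6*v^2 - 3)) dv

Using F^*(f dg) = (f ∘ F) d(g ∘ F), substitute each coordinate x_i by F_i(u, v) in f_i, and replace dx_i by d F_i = (∂F_i/∂u) du + (∂F_i/∂v) dv.
  For the x component: f_1(F) = -2*u^2 + 6*v^2 + 3; d F_1 = (2*u) du + (-6*v) dv
  For the y component: f_2(F) = 6; d F_2 = (0) du + (0) dv
Combining and collecting du, dv coefficients:
  coeff of du: 2*u*(-2*u^2 + 6*v^2 + 3)
  coeff of dv: 6*v*(2*u^2 - 6*v^2 - 3)
F^* omega = (2*u*(-2*u^2 + 6*v^2 + 3)) du + (6*v*(2*u^2 - 6*v^2 - 3)) dv.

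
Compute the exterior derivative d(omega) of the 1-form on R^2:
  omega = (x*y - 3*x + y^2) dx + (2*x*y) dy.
d(omega) = (-x) dx ∧ dy

For a 1-form omega = sum_i f_i dx_i, the exterior derivative is
  d(omega) = sum_{i < j} (∂f_j/∂x_i - ∂f_i/∂x_j) dx_i ∧ dx_j.
  coefficient of dx ∧ dy: ∂f_2/∂x - ∂f_1/∂y = ∂(2*x*y)/∂x - ∂(x*y - 3*x + y^2)/∂y = -x
Assembling: d(omega) = (-x) dx ∧ dy.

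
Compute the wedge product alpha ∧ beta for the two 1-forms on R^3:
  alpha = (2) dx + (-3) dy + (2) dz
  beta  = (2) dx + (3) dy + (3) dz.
alpha ∧ beta = (12) dx ∧ dy + (2) dx ∧ dz + (-15) dy ∧ dz

Distribute the wedge, using dx_i ∧ dx_j = -dx_j ∧ dx_i and dx_i ∧ dx_i = 0. For each pair (i, j) with i < j, the coefficient of dx_i ∧ dx_j in alpha ∧ beta is (alpha_i * beta_j - alpha_j * beta_i). Collecting: alpha ∧ beta = (12) dx ∧ dy + (2) dx ∧ dz + (-15) dy ∧ dz.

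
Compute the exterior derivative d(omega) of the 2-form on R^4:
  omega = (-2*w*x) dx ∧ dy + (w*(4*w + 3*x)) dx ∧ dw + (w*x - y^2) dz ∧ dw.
d(omega) = (-2*x) dx ∧ dy ∧ dw + (w) dx ∧ dz ∧ dw + (-2*y) dy ∧ dz ∧ dw

For a 2-form omega = sum_{i<j} g_{ij} dx_i ∧ dx_j, the exterior derivative is
  d(omega) = sum_{i<j} d(g_{ij}) ∧ dx_i ∧ dx_j = sum_{i<j, k} (∂g_{ij}/∂x_k) dx_k ∧ dx_i ∧ dx_j.
Expand each term, using dx_k ∧ dx_i ∧ dx_j = sgn(permutation) dx_{(a)} ∧ dx_{(b)} ∧ dx_{(c)} with (a < b < c) sorted:
  d(-2*w*x) includes (∂/∂w)(-2*w*x) dw = (-2*x) dw, which multiplied by dx ∧ dy gives (-2*x) dx ∧ dy ∧ dw
  d(w*x - y^2) includes (∂/∂x)(w*x - y^2) dx = (w) dx, which multiplied by dz ∧ dw gives (w) dx ∧ dz ∧ dw
  d(w*x - y^2) includes (∂/∂y)(w*x - y^2) dy = (-2*y) dy, which multiplied by dz ∧ dw gives (-2*y) dy ∧ dz ∧ dw
Collecting like 3-forms: d(omega) = (-2*x) dx ∧ dy ∧ dw + (w) dx ∧ dz ∧ dw + (-2*y) dy ∧ dz ∧ dw.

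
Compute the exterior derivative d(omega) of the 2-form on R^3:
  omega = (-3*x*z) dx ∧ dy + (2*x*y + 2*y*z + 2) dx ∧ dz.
d(omega) = (-5*x - 2*z) dx ∧ dy ∧ dz

For a 2-form omega = sum_{i<j} g_{ij} dx_i ∧ dx_j, the exterior derivative is
  d(omega) = sum_{i<j} d(g_{ij}) ∧ dx_i ∧ dx_j = sum_{i<j, k} (∂g_{ij}/∂x_k) dx_k ∧ dx_i ∧ dx_j.
Expand each term, using dx_k ∧ dx_i ∧ dx_j = sgn(permutation) dx_{(a)} ∧ dx_{(b)} ∧ dx_{(c)} with (a < b < c) sorted:
  d(-3*x*z) includes (∂/∂z)(-3*x*z) dz = (-3*x) dz, which multiplied by dx ∧ dy gives (-3*x) dx ∧ dy ∧ dz
  d(2*x*y + 2*y*z + 2) includes (∂/∂y)(2*x*y + 2*y*z + 2) dy = (2*x + 2*z) dy, which multiplied by dx ∧ dz gives (-2*x - 2*z) dx ∧ dy ∧ dz
Collecting like 3-forms: d(omega) = (-5*x - 2*z) dx ∧ dy ∧ dz.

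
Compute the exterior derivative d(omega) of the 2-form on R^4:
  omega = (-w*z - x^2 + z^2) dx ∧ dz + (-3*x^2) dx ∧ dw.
d(omega) = (-z) dx ∧ dz ∧ dw

For a 2-form omega = sum_{i<j} g_{ij} dx_i ∧ dx_j, the exterior derivative is
  d(omega) = sum_{i<j} d(g_{ij}) ∧ dx_i ∧ dx_j = sum_{i<j, k} (∂g_{ij}/∂x_k) dx_k ∧ dx_i ∧ dx_j.
Expand each term, using dx_k ∧ dx_i ∧ dx_j = sgn(permutation) dx_{(a)} ∧ dx_{(b)} ∧ dx_{(c)} with (a < b < c) sorted:
  d(-w*z - x^2 + z^2) includes (∂/∂w)(-w*z - x^2 + z^2) dw = (-z) dw, which multiplied by dx ∧ dz gives (-z) dx ∧ dz ∧ dw
Collecting like 3-forms: d(omega) = (-z) dx ∧ dz ∧ dw.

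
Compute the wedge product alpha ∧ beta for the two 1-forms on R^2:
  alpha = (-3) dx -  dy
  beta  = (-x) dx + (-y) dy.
alpha ∧ beta = (-x + 3*y) dx ∧ dy

Distribute the wedge, using dx_i ∧ dx_j = -dx_j ∧ dx_i and dx_i ∧ dx_i = 0. For each pair (i, j) with i < j, the coefficient of dx_i ∧ dx_j in alpha ∧ beta is (alpha_i * beta_j - alpha_j * beta_i). Collecting: alpha ∧ beta = (-x + 3*y) dx ∧ dy.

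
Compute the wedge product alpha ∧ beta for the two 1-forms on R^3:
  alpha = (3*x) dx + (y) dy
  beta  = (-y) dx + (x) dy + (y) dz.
alpha ∧ beta = (3*x^2 + y^2) dx ∧ dy + (3*x*y) dx ∧ dz + (y^2) dy ∧ dz

Distribute the wedge, using dx_i ∧ dx_j = -dx_j ∧ dx_i and dx_i ∧ dx_i = 0. For each pair (i, j) with i < j, the coefficient of dx_i ∧ dx_j in alpha ∧ beta is (alpha_i * beta_j - alpha_j * beta_i). Collecting: alpha ∧ beta = (3*x^2 + y^2) dx ∧ dy + (3*x*y) dx ∧ dz + (y^2) dy ∧ dz.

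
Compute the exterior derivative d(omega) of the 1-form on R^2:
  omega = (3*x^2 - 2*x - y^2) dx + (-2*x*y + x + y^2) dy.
d(omega) = (1) dx ∧ dy

For a 1-form omega = sum_i f_i dx_i, the exterior derivative is
  d(omega) = sum_{i < j} (∂f_j/∂x_i - ∂f_i/∂x_j) dx_i ∧ dx_j.
  coefficient of dx ∧ dy: ∂f_2/∂x - ∂f_1/∂y = ∂(-2*x*y + x + y^2)/∂x - ∂(3*x^2 - 2*x - y^2)/∂y = 1
Assembling: d(omega) = (1) dx ∧ dy.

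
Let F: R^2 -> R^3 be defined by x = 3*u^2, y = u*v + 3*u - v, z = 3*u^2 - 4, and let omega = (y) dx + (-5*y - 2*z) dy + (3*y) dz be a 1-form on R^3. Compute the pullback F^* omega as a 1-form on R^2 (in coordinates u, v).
F^* omega = (18*u^2*v + 54*u^2 - 5*u*v^2 - 54*u*v - 45*u + 5*v^2 + 23*v + 24) du + (-6*u^3 - 5*u^2*v - 9*u^2 + 10*u*v + 23*u - 5*v - 8) dv

Using F^*(f dg) = (f ∘ F) d(g ∘ F), substitute each coordinate x_i by F_i(u, v) in f_i, and replace dx_i by d F_i = (∂F_i/∂u) du + (∂F_i/∂v) dv.
  For the x component: f_1(F) = u*v + 3*u - v; d F_1 = (6*u) du + (0) dv
  For the y component: f_2(F) = -6*u^2 - 5*u*v - 15*u + 5*v + 8; d F_2 = (v + 3) du + (u - 1) dv
  For the z component: f_3(F) = 3*u*v + 9*u - 3*v; d F_3 = (6*u) du + (0) dv
Combining and collecting du, dv coefficients:
  coeff of du: 18*u^2*v + 54*u^2 - 5*u*v^2 - 54*u*v - 45*u + 5*v^2 + 23*v + 24
  coeff of dv: -6*u^3 - 5*u^2*v - 9*u^2 + 10*u*v + 23*u - 5*v - 8
F^* omega = (18*u^2*v + 54*u^2 - 5*u*v^2 - 54*u*v - 45*u + 5*v^2 + 23*v + 24) du + (-6*u^3 - 5*u^2*v - 9*u^2 + 10*u*v + 23*u - 5*v - 8) dv.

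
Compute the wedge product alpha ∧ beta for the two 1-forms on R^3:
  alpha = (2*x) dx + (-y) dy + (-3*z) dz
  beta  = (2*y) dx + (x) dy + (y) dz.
alpha ∧ beta = (2*x^2 + 2*y^2) dx ∧ dy + (2*y*(x + 3*z)) dx ∧ dz + (3*x*z - y^2) dy ∧ dz

Distribute the wedge, using dx_i ∧ dx_j = -dx_j ∧ dx_i and dx_i ∧ dx_i = 0. For each pair (i, j) with i < j, the coefficient of dx_i ∧ dx_j in alpha ∧ beta is (alpha_i * beta_j - alpha_j * beta_i). Collecting: alpha ∧ beta = (2*x^2 + 2*y^2) dx ∧ dy + (2*y*(x + 3*z)) dx ∧ dz + (3*x*z - y^2) dy ∧ dz.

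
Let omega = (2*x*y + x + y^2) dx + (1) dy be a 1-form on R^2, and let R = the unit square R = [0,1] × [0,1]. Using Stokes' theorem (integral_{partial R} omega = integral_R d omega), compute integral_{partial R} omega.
integral_(partial R) omega = -2

Stokes: integral_partial_R omega = integral_R d omega with d omega = (∂Q/∂x - ∂P/∂y) dx ∧ dy.
  ∂Q/∂x = 0
  ∂P/∂y = 2*x + 2*y
  integrand = ∂Q/∂x - ∂P/∂y = -2*x - 2*y.
Integrating over R: integral_0^1 integral_0^1 (-2*x - 2*y) dx dy = -2.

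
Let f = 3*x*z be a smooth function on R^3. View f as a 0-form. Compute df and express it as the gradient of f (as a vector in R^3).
df = (3*z) dx + (0) dy + (3*x) dz; grad f = (3*z, 0, 3*x)

For a 0-form f, d f = (∂f/∂x) dx + (∂f/∂y) dy + (∂f/∂z) dz. The components of the vector representation are exactly the entries of grad f in Cartesian coordinates:
  ∂f/∂x = 3*z
  ∂f/∂y = 0
  ∂f/∂z = 3*x.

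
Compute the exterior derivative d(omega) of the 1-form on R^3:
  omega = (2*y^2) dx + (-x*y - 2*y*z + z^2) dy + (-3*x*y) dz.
d(omega) = (-5*y) dx ∧ dy + (-3*y) dx ∧ dz + (-3*x + 2*y - 2*z) dy ∧ dz

For a 1-form omega = sum_i f_i dx_i, the exterior derivative is
  d(omega) = sum_{i < j} (∂f_j/∂x_i - ∂f_i/∂x_j) dx_i ∧ dx_j.
  coefficient of dx ∧ dy: ∂f_2/∂x - ∂f_1/∂y = ∂(-x*y - 2*y*z + z^2)/∂x - ∂(2*y^2)/∂y = -5*y
  coefficient of dx ∧ dz: ∂f_3/∂x - ∂f_1/∂z = ∂(-3*x*y)/∂x - ∂(2*y^2)/∂z = -3*y
  coefficient of dy ∧ dz: ∂f_3/∂y - ∂f_2/∂z = ∂(-3*x*y)/∂y - ∂(-x*y - 2*y*z + z^2)/∂z = -3*x + 2*y - 2*z
Assembling: d(omega) = (-5*y) dx ∧ dy + (-3*y) dx ∧ dz + (-3*x + 2*y - 2*z) dy ∧ dz.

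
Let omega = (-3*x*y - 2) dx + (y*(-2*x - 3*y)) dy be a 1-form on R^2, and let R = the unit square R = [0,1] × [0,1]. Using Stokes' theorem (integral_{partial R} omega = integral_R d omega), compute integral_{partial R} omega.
integral_(partial R) omega = 1/2

Stokes: integral_partial_R omega = integral_R d omega with d omega = (∂Q/∂x - ∂P/∂y) dx ∧ dy.
  ∂Q/∂x = -2*y
  ∂P/∂y = -3*x
  integrand = ∂Q/∂x - ∂P/∂y = 3*x - 2*y.
Integrating over R: integral_0^1 integral_0^1 (3*x - 2*y) dx dy = 1/2.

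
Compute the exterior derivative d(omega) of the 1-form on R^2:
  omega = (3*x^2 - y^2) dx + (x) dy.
d(omega) = (2*y + 1) dx ∧ dy

For a 1-form omega = sum_i f_i dx_i, the exterior derivative is
  d(omega) = sum_{i < j} (∂f_j/∂x_i - ∂f_i/∂x_j) dx_i ∧ dx_j.
  coefficient of dx ∧ dy: ∂f_2/∂x - ∂f_1/∂y = ∂(x)/∂x - ∂(3*x^2 - y^2)/∂y = 2*y + 1
Assembling: d(omega) = (2*y + 1) dx ∧ dy.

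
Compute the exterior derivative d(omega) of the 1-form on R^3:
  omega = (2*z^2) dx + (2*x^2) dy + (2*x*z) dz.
d(omega) = (4*x) dx ∧ dy + (-2*z) dx ∧ dz

For a 1-form omega = sum_i f_i dx_i, the exterior derivative is
  d(omega) = sum_{i < j} (∂f_j/∂x_i - ∂f_i/∂x_j) dx_i ∧ dx_j.
  coefficient of dx ∧ dy: ∂f_2/∂x - ∂f_1/∂y = ∂(2*x^2)/∂x - ∂(2*z^2)/∂y = 4*x
  coefficient of dx ∧ dz: ∂f_3/∂x - ∂f_1/∂z = ∂(2*x*z)/∂x - ∂(2*z^2)/∂z = -2*z
Assembling: d(omega) = (4*x) dx ∧ dy + (-2*z) dx ∧ dz.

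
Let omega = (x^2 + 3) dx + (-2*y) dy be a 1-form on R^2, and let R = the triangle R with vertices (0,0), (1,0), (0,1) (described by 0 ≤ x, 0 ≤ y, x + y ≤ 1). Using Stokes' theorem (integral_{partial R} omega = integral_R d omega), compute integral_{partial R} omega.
integral_(partial R) omega = 0

Stokes: integral_partial_R omega = integral_R d omega with d omega = (∂Q/∂x - ∂P/∂y) dx ∧ dy.
  ∂Q/∂x = 0
  ∂P/∂y = 0
  integrand = ∂Q/∂x - ∂P/∂y = 0.
Integrating over R: integral_0^1 integral_0^{1-x} (0) dy dx = 0.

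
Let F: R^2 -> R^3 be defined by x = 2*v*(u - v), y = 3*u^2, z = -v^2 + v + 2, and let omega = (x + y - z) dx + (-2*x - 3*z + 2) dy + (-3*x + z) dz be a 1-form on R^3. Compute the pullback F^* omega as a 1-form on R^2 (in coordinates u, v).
F^* omega = (-18*u^2*v + 46*u*v^2 - 18*u*v - 24*u - 2*v^3 - 2*v^2 - 4*v) du + (6*u^3 - 8*u^2*v + 2*u*v^2 - 8*u*v - 4*u - 6*v^3 + 7*v^2 + 5*v + 2) dv

Using F^*(f dg) = (f ∘ F) d(g ∘ F), substitute each coordinate x_i by F_i(u, v) in f_i, and replace dx_i by d F_i = (∂F_i/∂u) du + (∂F_i/∂v) dv.
  For the x component: f_1(F) = 3*u^2 + 2*u*v - v^2 - v - 2; d F_1 = (2*v) du + (2*u - 4*v) dv
  For the y component: f_2(F) = -4*u*v + 7*v^2 - 3*v - 4; d F_2 = (6*u) du + (0) dv
  For the z component: f_3(F) = -6*u*v + 5*v^2 + v + 2; d F_3 = (0) du + (1 - 2*v) dv
Combining and collecting du, dv coefficients:
  coeff of du: -18*u^2*v + 46*u*v^2 - 18*u*v - 24*u - 2*v^3 - 2*v^2 - 4*v
  coeff of dv: 6*u^3 - 8*u^2*v + 2*u*v^2 - 8*u*v - 4*u - 6*v^3 + 7*v^2 + 5*v + 2
F^* omega = (-18*u^2*v + 46*u*v^2 - 18*u*v - 24*u - 2*v^3 - 2*v^2 - 4*v) du + (6*u^3 - 8*u^2*v + 2*u*v^2 - 8*u*v - 4*u - 6*v^3 + 7*v^2 + 5*v + 2) dv.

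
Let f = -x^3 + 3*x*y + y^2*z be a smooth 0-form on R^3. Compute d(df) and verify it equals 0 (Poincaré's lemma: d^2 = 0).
d(df) = 0

Step 1: df = sum_i (∂f/∂x_i) dx_i = (-3*x^2 + 3*y) dx + (3*x + 2*y*z) dy + (y^2) dz.
Step 2: Apply d again. Using the 1-form formula, the coefficient of dx ∧ dy in d(df) is ∂^2 f/∂x ∂y - ∂^2 f/∂y ∂x = (3) - (3) = 0 (equality of mixed partials for smooth f).
Similarly for dx ∧ dz and dy ∧ dz — all coefficients vanish. So d(df) = 0.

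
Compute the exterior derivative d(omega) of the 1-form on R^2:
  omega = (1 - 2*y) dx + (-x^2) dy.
d(omega) = (2 - 2*x) dx ∧ dy

For a 1-form omega = sum_i f_i dx_i, the exterior derivative is
  d(omega) = sum_{i < j} (∂f_j/∂x_i - ∂f_i/∂x_j) dx_i ∧ dx_j.
  coefficient of dx ∧ dy: ∂f_2/∂x - ∂f_1/∂y = ∂(-x^2)/∂x - ∂(1 - 2*y)/∂y = 2 - 2*x
Assembling: d(omega) = (2 - 2*x) dx ∧ dy.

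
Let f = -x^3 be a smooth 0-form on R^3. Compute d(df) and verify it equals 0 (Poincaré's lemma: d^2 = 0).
d(df) = 0

Step 1: df = sum_i (∂f/∂x_i) dx_i = (-3*x^2) dx + (0) dy + (0) dz.
Step 2: Apply d again. Using the 1-form formula, the coefficient of dx ∧ dy in d(df) is ∂^2 f/∂x ∂y - ∂^2 f/∂y ∂x = (0) - (0) = 0 (equality of mixed partials for smooth f).
Similarly for dx ∧ dz and dy ∧ dz — all coefficients vanish. So d(df) = 0.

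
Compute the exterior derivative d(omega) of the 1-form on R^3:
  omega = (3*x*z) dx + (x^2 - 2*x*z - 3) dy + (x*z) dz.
d(omega) = (2*x - 2*z) dx ∧ dy + (-3*x + z) dx ∧ dz + (2*x) dy ∧ dz

For a 1-form omega = sum_i f_i dx_i, the exterior derivative is
  d(omega) = sum_{i < j} (∂f_j/∂x_i - ∂f_i/∂x_j) dx_i ∧ dx_j.
  coefficient of dx ∧ dy: ∂f_2/∂x - ∂f_1/∂y = ∂(x^2 - 2*x*z - 3)/∂x - ∂(3*x*z)/∂y = 2*x - 2*z
  coefficient of dx ∧ dz: ∂f_3/∂x - ∂f_1/∂z = ∂(x*z)/∂x - ∂(3*x*z)/∂z = -3*x + z
  coefficient of dy ∧ dz: ∂f_3/∂y - ∂f_2/∂z = ∂(x*z)/∂y - ∂(x^2 - 2*x*z - 3)/∂z = 2*x
Assembling: d(omega) = (2*x - 2*z) dx ∧ dy + (-3*x + z) dx ∧ dz + (2*x) dy ∧ dz.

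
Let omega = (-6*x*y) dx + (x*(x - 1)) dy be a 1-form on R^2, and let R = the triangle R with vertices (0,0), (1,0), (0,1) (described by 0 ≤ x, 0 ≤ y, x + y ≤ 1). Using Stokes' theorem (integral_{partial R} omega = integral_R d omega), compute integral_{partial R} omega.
integral_(partial R) omega = 5/6

Stokes: integral_partial_R omega = integral_R d omega with d omega = (∂Q/∂x - ∂P/∂y) dx ∧ dy.
  ∂Q/∂x = 2*x - 1
  ∂P/∂y = -6*x
  integrand = ∂Q/∂x - ∂P/∂y = 8*x - 1.
Integrating over R: integral_0^1 integral_0^{1-x} (8*x - 1) dy dx = 5/6.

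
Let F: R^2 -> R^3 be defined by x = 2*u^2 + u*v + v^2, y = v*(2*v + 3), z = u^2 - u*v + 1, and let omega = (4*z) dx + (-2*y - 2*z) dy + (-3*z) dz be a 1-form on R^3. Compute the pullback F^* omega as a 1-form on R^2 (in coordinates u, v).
F^* omega = (10*u^3 - 3*u^2*v - 7*u*v^2 + 10*u + 7*v) du + (7*u^3 - 7*u^2*v - 6*u^2 + 6*u*v + 7*u - 16*v^3 - 36*v^2 - 18*v - 6) dv

Using F^*(f dg) = (f ∘ F) d(g ∘ F), substitute each coordinate x_i by F_i(u, v) in f_i, and replace dx_i by d F_i = (∂F_i/∂u) du + (∂F_i/∂v) dv.
  For the x component: f_1(F) = 4*u^2 - 4*u*v + 4; d F_1 = (4*u + v) du + (u + 2*v) dv
  For the y component: f_2(F) = -2*u^2 + 2*u*v - 4*v^2 - 6*v - 2; d F_2 = (0) du + (4*v + 3) dv
  For the z component: f_3(F) = -3*u^2 + 3*u*v - 3; d F_3 = (2*u - v) du + (-u) dv
Combining and collecting du, dv coefficients:
  coeff of du: 10*u^3 - 3*u^2*v - 7*u*v^2 + 10*u + 7*v
  coeff of dv: 7*u^3 - 7*u^2*v - 6*u^2 + 6*u*v + 7*u - 16*v^3 - 36*v^2 - 18*v - 6
F^* omega = (10*u^3 - 3*u^2*v - 7*u*v^2 + 10*u + 7*v) du + (7*u^3 - 7*u^2*v - 6*u^2 + 6*u*v + 7*u - 16*v^3 - 36*v^2 - 18*v - 6) dv.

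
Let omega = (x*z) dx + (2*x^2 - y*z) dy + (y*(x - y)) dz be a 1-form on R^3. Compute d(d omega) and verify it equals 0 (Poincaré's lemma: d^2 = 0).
d(d omega) = 0

Step 1: d omega = sum_{i<j} (∂f_j/∂x_i - ∂f_i/∂x_j) dx_i ∧ dx_j:
  coeff of dx ∧ dy: 4*x
  coeff of dx ∧ dz: -x + y
  coeff of dy ∧ dz: x - y
Step 2: Apply d again to each 2-form coefficient. The only possible 3-form in R^3 is dx ∧ dy ∧ dz, with coefficient
  ∂(coeff of dy∧dz)/∂x - ∂(coeff of dx∧dz)/∂y + ∂(coeff of dx∧dy)/∂z
  = ∂/∂x (x - y) - ∂/∂y (-x + y) + ∂/∂z (4*x).
Each of these terms simplifies to sums of mixed partials that cancel in pairs. The result is 0 (by equality of mixed partials for smooth functions — Schwarz / Clairaut).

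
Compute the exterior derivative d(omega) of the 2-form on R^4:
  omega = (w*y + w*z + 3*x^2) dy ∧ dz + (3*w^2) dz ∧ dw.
d(omega) = (6*x) dx ∧ dy ∧ dz + (y + z) dy ∧ dz ∧ dw

For a 2-form omega = sum_{i<j} g_{ij} dx_i ∧ dx_j, the exterior derivative is
  d(omega) = sum_{i<j} d(g_{ij}) ∧ dx_i ∧ dx_j = sum_{i<j, k} (∂g_{ij}/∂x_k) dx_k ∧ dx_i ∧ dx_j.
Expand each term, using dx_k ∧ dx_i ∧ dx_j = sgn(permutation) dx_{(a)} ∧ dx_{(b)} ∧ dx_{(c)} with (a < b < c) sorted:
  d(w*y + w*z + 3*x^2) includes (∂/∂x)(w*y + w*z + 3*x^2) dx = (6*x) dx, which multiplied by dy ∧ dz gives (6*x) dx ∧ dy ∧ dz
  d(w*y + w*z + 3*x^2) includes (∂/∂w)(w*y + w*z + 3*x^2) dw = (y + z) dw, which multiplied by dy ∧ dz gives (y + z) dy ∧ dz ∧ dw
Collecting like 3-forms: d(omega) = (6*x) dx ∧ dy ∧ dz + (y + z) dy ∧ dz ∧ dw.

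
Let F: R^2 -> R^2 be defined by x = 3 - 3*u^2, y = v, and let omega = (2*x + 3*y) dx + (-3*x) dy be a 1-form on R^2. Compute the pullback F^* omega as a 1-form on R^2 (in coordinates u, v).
F^* omega = (18*u*(2*u^2 - v - 2)) du + (9*u^2 - 9) dv

Using F^*(f dg) = (f ∘ F) d(g ∘ F), substitute each coordinate x_i by F_i(u, v) in f_i, and replace dx_i by d F_i = (∂F_i/∂u) du + (∂F_i/∂v) dv.
  For the x component: f_1(F) = -6*u^2 + 3*v + 6; d F_1 = (-6*u) du + (0) dv
  For the y component: f_2(F) = 9*u^2 - 9; d F_2 = (0) du + (1) dv
Combining and collecting du, dv coefficients:
  coeff of du: 18*u*(2*u^2 - v - 2)
  coeff of dv: 9*u^2 - 9
F^* omega = (18*u*(2*u^2 - v - 2)) du + (9*u^2 - 9) dv.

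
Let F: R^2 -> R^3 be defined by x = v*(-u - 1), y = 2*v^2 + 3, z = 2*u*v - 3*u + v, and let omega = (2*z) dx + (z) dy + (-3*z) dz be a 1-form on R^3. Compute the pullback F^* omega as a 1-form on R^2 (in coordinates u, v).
F^* omega = (-16*u*v^2 + 42*u*v - 27*u - 8*v^2 + 9*v) du + (-16*u^2*v + 24*u^2 + 8*u*v^2 - 30*u*v + 15*u + 4*v^2 - 5*v) dv

Using F^*(f dg) = (f ∘ F) d(g ∘ F), substitute each coordinate x_i by F_i(u, v) in f_i, and replace dx_i by d F_i = (∂F_i/∂u) du + (∂F_i/∂v) dv.
  For the x component: f_1(F) = 4*u*v - 6*u + 2*v; d F_1 = (-v) du + (-u - 1) dv
  For the y component: f_2(F) = 2*u*v - 3*u + v; d F_2 = (0) du + (4*v) dv
  For the z component: f_3(F) = -6*u*v + 9*u - 3*v; d F_3 = (2*v - 3) du + (2*u + 1) dv
Combining and collecting du, dv coefficients:
  coeff of du: -16*u*v^2 + 42*u*v - 27*u - 8*v^2 + 9*v
  coeff of dv: -16*u^2*v + 24*u^2 + 8*u*v^2 - 30*u*v + 15*u + 4*v^2 - 5*v
F^* omega = (-16*u*v^2 + 42*u*v - 27*u - 8*v^2 + 9*v) du + (-16*u^2*v + 24*u^2 + 8*u*v^2 - 30*u*v + 15*u + 4*v^2 - 5*v) dv.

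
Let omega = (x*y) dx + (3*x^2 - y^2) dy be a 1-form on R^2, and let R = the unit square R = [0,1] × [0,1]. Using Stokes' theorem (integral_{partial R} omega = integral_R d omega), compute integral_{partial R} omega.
integral_(partial R) omega = 5/2

Stokes: integral_partial_R omega = integral_R d omega with d omega = (∂Q/∂x - ∂P/∂y) dx ∧ dy.
  ∂Q/∂x = 6*x
  ∂P/∂y = x
  integrand = ∂Q/∂x - ∂P/∂y = 5*x.
Integrating over R: integral_0^1 integral_0^1 (5*x) dx dy = 5/2.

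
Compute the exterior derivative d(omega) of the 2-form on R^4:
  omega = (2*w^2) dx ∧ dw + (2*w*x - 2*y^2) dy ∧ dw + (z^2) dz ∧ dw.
d(omega) = (2*w) dx ∧ dy ∧ dw

For a 2-form omega = sum_{i<j} g_{ij} dx_i ∧ dx_j, the exterior derivative is
  d(omega) = sum_{i<j} d(g_{ij}) ∧ dx_i ∧ dx_j = sum_{i<j, k} (∂g_{ij}/∂x_k) dx_k ∧ dx_i ∧ dx_j.
Expand each term, using dx_k ∧ dx_i ∧ dx_j = sgn(permutation) dx_{(a)} ∧ dx_{(b)} ∧ dx_{(c)} with (a < b < c) sorted:
  d(2*w*x - 2*y^2) includes (∂/∂x)(2*w*x - 2*y^2) dx = (2*w) dx, which multiplied by dy ∧ dw gives (2*w) dx ∧ dy ∧ dw
Collecting like 3-forms: d(omega) = (2*w) dx ∧ dy ∧ dw.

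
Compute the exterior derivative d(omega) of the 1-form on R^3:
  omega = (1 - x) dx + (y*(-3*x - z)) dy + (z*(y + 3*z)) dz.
d(omega) = (-3*y) dx ∧ dy + (y + z) dy ∧ dz

For a 1-form omega = sum_i f_i dx_i, the exterior derivative is
  d(omega) = sum_{i < j} (∂f_j/∂x_i - ∂f_i/∂x_j) dx_i ∧ dx_j.
  coefficient of dx ∧ dy: ∂f_2/∂x - ∂f_1/∂y = ∂(y*(-3*x - z))/∂x - ∂(1 - x)/∂y = -3*y
  coefficient of dy ∧ dz: ∂f_3/∂y - ∂f_2/∂z = ∂(z*(y + 3*z))/∂y - ∂(y*(-3*x - z))/∂z = y + z
Assembling: d(omega) = (-3*y) dx ∧ dy + (y + z) dy ∧ dz.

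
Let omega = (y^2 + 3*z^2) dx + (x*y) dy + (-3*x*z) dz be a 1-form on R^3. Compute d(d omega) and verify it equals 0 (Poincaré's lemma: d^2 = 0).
d(d omega) = 0

Step 1: d omega = sum_{i<j} (∂f_j/∂x_i - ∂f_i/∂x_j) dx_i ∧ dx_j:
  coeff of dx ∧ dy: -y
  coeff of dx ∧ dz: -9*z
  coeff of dy ∧ dz: 0
Step 2: Apply d again to each 2-form coefficient. The only possible 3-form in R^3 is dx ∧ dy ∧ dz, with coefficient
  ∂(coeff of dy∧dz)/∂x - ∂(coeff of dx∧dz)/∂y + ∂(coeff of dx∧dy)/∂z
  = ∂/∂x (0) - ∂/∂y (-9*z) + ∂/∂z (-y).
Each of these terms simplifies to sums of mixed partials that cancel in pairs. The result is 0 (by equality of mixed partials for smooth functions — Schwarz / Clairaut).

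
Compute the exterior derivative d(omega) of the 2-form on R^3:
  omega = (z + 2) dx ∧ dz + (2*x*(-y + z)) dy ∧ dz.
d(omega) = (-2*y + 2*z) dx ∧ dy ∧ dz

For a 2-form omega = sum_{i<j} g_{ij} dx_i ∧ dx_j, the exterior derivative is
  d(omega) = sum_{i<j} d(g_{ij}) ∧ dx_i ∧ dx_j = sum_{i<j, k} (∂g_{ij}/∂x_k) dx_k ∧ dx_i ∧ dx_j.
Expand each term, using dx_k ∧ dx_i ∧ dx_j = sgn(permutation) dx_{(a)} ∧ dx_{(b)} ∧ dx_{(c)} with (a < b < c) sorted:
  d(2*x*(-y + z)) includes (∂/∂x)(2*x*(-y + z)) dx = (-2*y + 2*z) dx, which multiplied by dy ∧ dz gives (-2*y + 2*z) dx ∧ dy ∧ dz
Collecting like 3-forms: d(omega) = (-2*y + 2*z) dx ∧ dy ∧ dz.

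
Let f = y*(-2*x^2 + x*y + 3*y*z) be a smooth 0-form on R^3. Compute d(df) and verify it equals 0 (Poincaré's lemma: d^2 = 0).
d(df) = 0

Step 1: df = sum_i (∂f/∂x_i) dx_i = (y*(-4*x + y)) dx + (-2*x^2 + 2*x*y + 6*y*z) dy + (3*y^2) dz.
Step 2: Apply d again. Using the 1-form formula, the coefficient of dx ∧ dy in d(df) is ∂^2 f/∂x ∂y - ∂^2 f/∂y ∂x = (-4*x + 2*y) - (-4*x + 2*y) = 0 (equality of mixed partials for smooth f).
Similarly for dx ∧ dz and dy ∧ dz — all coefficients vanish. So d(df) = 0.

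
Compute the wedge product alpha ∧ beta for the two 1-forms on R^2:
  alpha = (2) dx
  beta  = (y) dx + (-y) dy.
alpha ∧ beta = (-2*y) dx ∧ dy

Distribute the wedge, using dx_i ∧ dx_j = -dx_j ∧ dx_i and dx_i ∧ dx_i = 0. For each pair (i, j) with i < j, the coefficient of dx_i ∧ dx_j in alpha ∧ beta is (alpha_i * beta_j - alpha_j * beta_i). Collecting: alpha ∧ beta = (-2*y) dx ∧ dy.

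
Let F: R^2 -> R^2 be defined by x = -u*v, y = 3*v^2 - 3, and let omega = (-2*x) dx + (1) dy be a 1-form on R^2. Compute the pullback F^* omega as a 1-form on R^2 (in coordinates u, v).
F^* omega = (-2*u*v^2) du + (2*v*(3 - u^2)) dv

Using F^*(f dg) = (f ∘ F) d(g ∘ F), substitute each coordinate x_i by F_i(u, v) in f_i, and replace dx_i by d F_i = (∂F_i/∂u) du + (∂F_i/∂v) dv.
  For the x component: f_1(F) = 2*u*v; d F_1 = (-v) du + (-u) dv
  For the y component: f_2(F) = 1; d F_2 = (0) du + (6*v) dv
Combining and collecting du, dv coefficients:
  coeff of du: -2*u*v^2
  coeff of dv: 2*v*(3 - u^2)
F^* omega = (-2*u*v^2) du + (2*v*(3 - u^2)) dv.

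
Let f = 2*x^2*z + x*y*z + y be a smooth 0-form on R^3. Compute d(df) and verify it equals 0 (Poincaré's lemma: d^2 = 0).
d(df) = 0

Step 1: df = sum_i (∂f/∂x_i) dx_i = (z*(4*x + y)) dx + (x*z + 1) dy + (x*(2*x + y)) dz.
Step 2: Apply d again. Using the 1-form formula, the coefficient of dx ∧ dy in d(df) is ∂^2 f/∂x ∂y - ∂^2 f/∂y ∂x = (z) - (z) = 0 (equality of mixed partials for smooth f).
Similarly for dx ∧ dz and dy ∧ dz — all coefficients vanish. So d(df) = 0.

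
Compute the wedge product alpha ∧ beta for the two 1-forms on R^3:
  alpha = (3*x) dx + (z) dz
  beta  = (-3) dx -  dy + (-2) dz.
alpha ∧ beta = (-3*x) dx ∧ dy + (-6*x + 3*z) dx ∧ dz + (z) dy ∧ dz

Distribute the wedge, using dx_i ∧ dx_j = -dx_j ∧ dx_i and dx_i ∧ dx_i = 0. For each pair (i, j) with i < j, the coefficient of dx_i ∧ dx_j in alpha ∧ beta is (alpha_i * beta_j - alpha_j * beta_i). Collecting: alpha ∧ beta = (-3*x) dx ∧ dy + (-6*x + 3*z) dx ∧ dz + (z) dy ∧ dz.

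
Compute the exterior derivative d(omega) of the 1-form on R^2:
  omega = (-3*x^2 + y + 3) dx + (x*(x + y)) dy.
d(omega) = (2*x + y - 1) dx ∧ dy

For a 1-form omega = sum_i f_i dx_i, the exterior derivative is
  d(omega) = sum_{i < j} (∂f_j/∂x_i - ∂f_i/∂x_j) dx_i ∧ dx_j.
  coefficient of dx ∧ dy: ∂f_2/∂x - ∂f_1/∂y = ∂(x*(x + y))/∂x - ∂(-3*x^2 + y + 3)/∂y = 2*x + y - 1
Assembling: d(omega) = (2*x + y - 1) dx ∧ dy.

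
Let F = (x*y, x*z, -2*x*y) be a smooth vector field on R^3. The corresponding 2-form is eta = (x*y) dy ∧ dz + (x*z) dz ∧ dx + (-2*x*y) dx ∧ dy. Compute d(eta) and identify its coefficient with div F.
d(eta) = (y) dx ∧ dy ∧ dz; div F = y

For a 2-form in R^3 of the form above, applying d gives a 3-form with coefficient ∂P/∂x + ∂Q/∂y + ∂R/∂z:
  ∂P/∂x = y
  ∂Q/∂y = 0
  ∂R/∂z = 0
Sum = y, which is exactly div F.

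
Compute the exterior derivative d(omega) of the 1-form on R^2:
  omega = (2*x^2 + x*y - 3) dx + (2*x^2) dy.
d(omega) = (3*x) dx ∧ dy

For a 1-form omega = sum_i f_i dx_i, the exterior derivative is
  d(omega) = sum_{i < j} (∂f_j/∂x_i - ∂f_i/∂x_j) dx_i ∧ dx_j.
  coefficient of dx ∧ dy: ∂f_2/∂x - ∂f_1/∂y = ∂(2*x^2)/∂x - ∂(2*x^2 + x*y - 3)/∂y = 3*x
Assembling: d(omega) = (3*x) dx ∧ dy.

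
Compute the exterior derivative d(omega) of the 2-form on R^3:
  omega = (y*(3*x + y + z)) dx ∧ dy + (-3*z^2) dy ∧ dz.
d(omega) = (y) dx ∧ dy ∧ dz

For a 2-form omega = sum_{i<j} g_{ij} dx_i ∧ dx_j, the exterior derivative is
  d(omega) = sum_{i<j} d(g_{ij}) ∧ dx_i ∧ dx_j = sum_{i<j, k} (∂g_{ij}/∂x_k) dx_k ∧ dx_i ∧ dx_j.
Expand each term, using dx_k ∧ dx_i ∧ dx_j = sgn(permutation) dx_{(a)} ∧ dx_{(b)} ∧ dx_{(c)} with (a < b < c) sorted:
  d(y*(3*x + y + z)) includes (∂/∂z)(y*(3*x + y + z)) dz = (y) dz, which multiplied by dx ∧ dy gives (y) dx ∧ dy ∧ dz
Collecting like 3-forms: d(omega) = (y) dx ∧ dy ∧ dz.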